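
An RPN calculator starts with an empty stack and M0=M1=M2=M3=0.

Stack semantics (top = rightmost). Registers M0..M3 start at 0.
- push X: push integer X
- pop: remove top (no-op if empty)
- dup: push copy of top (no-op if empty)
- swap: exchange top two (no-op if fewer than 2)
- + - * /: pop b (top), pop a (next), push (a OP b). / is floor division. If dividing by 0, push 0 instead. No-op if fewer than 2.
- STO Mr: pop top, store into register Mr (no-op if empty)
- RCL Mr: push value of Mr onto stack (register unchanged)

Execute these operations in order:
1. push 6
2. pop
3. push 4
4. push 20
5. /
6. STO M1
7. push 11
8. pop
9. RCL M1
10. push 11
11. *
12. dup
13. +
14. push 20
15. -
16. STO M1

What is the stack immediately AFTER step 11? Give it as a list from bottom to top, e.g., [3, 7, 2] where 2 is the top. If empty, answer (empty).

After op 1 (push 6): stack=[6] mem=[0,0,0,0]
After op 2 (pop): stack=[empty] mem=[0,0,0,0]
After op 3 (push 4): stack=[4] mem=[0,0,0,0]
After op 4 (push 20): stack=[4,20] mem=[0,0,0,0]
After op 5 (/): stack=[0] mem=[0,0,0,0]
After op 6 (STO M1): stack=[empty] mem=[0,0,0,0]
After op 7 (push 11): stack=[11] mem=[0,0,0,0]
After op 8 (pop): stack=[empty] mem=[0,0,0,0]
After op 9 (RCL M1): stack=[0] mem=[0,0,0,0]
After op 10 (push 11): stack=[0,11] mem=[0,0,0,0]
After op 11 (*): stack=[0] mem=[0,0,0,0]

[0]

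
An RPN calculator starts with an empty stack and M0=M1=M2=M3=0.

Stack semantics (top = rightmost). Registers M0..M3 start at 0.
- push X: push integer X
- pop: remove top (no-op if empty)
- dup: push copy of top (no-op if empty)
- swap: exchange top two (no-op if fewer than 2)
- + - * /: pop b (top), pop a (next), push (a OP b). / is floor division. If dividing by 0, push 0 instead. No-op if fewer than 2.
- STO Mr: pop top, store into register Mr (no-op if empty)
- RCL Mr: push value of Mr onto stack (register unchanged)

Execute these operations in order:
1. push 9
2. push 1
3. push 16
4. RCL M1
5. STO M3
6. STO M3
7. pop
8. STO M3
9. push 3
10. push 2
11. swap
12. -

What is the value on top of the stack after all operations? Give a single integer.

Answer: -1

Derivation:
After op 1 (push 9): stack=[9] mem=[0,0,0,0]
After op 2 (push 1): stack=[9,1] mem=[0,0,0,0]
After op 3 (push 16): stack=[9,1,16] mem=[0,0,0,0]
After op 4 (RCL M1): stack=[9,1,16,0] mem=[0,0,0,0]
After op 5 (STO M3): stack=[9,1,16] mem=[0,0,0,0]
After op 6 (STO M3): stack=[9,1] mem=[0,0,0,16]
After op 7 (pop): stack=[9] mem=[0,0,0,16]
After op 8 (STO M3): stack=[empty] mem=[0,0,0,9]
After op 9 (push 3): stack=[3] mem=[0,0,0,9]
After op 10 (push 2): stack=[3,2] mem=[0,0,0,9]
After op 11 (swap): stack=[2,3] mem=[0,0,0,9]
After op 12 (-): stack=[-1] mem=[0,0,0,9]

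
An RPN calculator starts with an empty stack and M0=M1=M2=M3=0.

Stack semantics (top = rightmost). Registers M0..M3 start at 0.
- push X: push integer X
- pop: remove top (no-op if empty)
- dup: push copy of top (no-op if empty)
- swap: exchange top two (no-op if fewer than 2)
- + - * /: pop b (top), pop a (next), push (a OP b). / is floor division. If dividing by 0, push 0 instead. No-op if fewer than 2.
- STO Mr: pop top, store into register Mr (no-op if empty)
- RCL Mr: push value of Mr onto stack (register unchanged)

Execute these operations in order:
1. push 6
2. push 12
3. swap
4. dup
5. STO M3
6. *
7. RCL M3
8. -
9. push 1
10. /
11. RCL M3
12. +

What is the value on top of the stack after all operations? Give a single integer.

After op 1 (push 6): stack=[6] mem=[0,0,0,0]
After op 2 (push 12): stack=[6,12] mem=[0,0,0,0]
After op 3 (swap): stack=[12,6] mem=[0,0,0,0]
After op 4 (dup): stack=[12,6,6] mem=[0,0,0,0]
After op 5 (STO M3): stack=[12,6] mem=[0,0,0,6]
After op 6 (*): stack=[72] mem=[0,0,0,6]
After op 7 (RCL M3): stack=[72,6] mem=[0,0,0,6]
After op 8 (-): stack=[66] mem=[0,0,0,6]
After op 9 (push 1): stack=[66,1] mem=[0,0,0,6]
After op 10 (/): stack=[66] mem=[0,0,0,6]
After op 11 (RCL M3): stack=[66,6] mem=[0,0,0,6]
After op 12 (+): stack=[72] mem=[0,0,0,6]

Answer: 72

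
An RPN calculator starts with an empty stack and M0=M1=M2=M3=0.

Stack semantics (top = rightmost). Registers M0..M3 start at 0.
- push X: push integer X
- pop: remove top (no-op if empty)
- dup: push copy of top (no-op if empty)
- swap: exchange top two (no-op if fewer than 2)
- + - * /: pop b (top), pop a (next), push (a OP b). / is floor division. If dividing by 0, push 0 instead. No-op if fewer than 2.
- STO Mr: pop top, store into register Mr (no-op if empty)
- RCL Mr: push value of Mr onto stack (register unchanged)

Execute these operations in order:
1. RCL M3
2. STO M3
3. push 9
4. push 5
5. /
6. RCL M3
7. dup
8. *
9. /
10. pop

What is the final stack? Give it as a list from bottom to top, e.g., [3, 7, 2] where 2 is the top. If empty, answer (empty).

After op 1 (RCL M3): stack=[0] mem=[0,0,0,0]
After op 2 (STO M3): stack=[empty] mem=[0,0,0,0]
After op 3 (push 9): stack=[9] mem=[0,0,0,0]
After op 4 (push 5): stack=[9,5] mem=[0,0,0,0]
After op 5 (/): stack=[1] mem=[0,0,0,0]
After op 6 (RCL M3): stack=[1,0] mem=[0,0,0,0]
After op 7 (dup): stack=[1,0,0] mem=[0,0,0,0]
After op 8 (*): stack=[1,0] mem=[0,0,0,0]
After op 9 (/): stack=[0] mem=[0,0,0,0]
After op 10 (pop): stack=[empty] mem=[0,0,0,0]

Answer: (empty)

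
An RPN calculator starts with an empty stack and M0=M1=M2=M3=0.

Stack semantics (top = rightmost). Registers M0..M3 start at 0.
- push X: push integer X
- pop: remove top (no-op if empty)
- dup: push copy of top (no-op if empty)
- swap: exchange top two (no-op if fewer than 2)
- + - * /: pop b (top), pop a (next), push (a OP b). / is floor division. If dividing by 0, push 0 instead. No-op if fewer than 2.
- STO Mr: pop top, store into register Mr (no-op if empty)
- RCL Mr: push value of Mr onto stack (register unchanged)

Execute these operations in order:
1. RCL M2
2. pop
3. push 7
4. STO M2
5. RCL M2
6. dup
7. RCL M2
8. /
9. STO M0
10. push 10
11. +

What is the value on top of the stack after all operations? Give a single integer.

After op 1 (RCL M2): stack=[0] mem=[0,0,0,0]
After op 2 (pop): stack=[empty] mem=[0,0,0,0]
After op 3 (push 7): stack=[7] mem=[0,0,0,0]
After op 4 (STO M2): stack=[empty] mem=[0,0,7,0]
After op 5 (RCL M2): stack=[7] mem=[0,0,7,0]
After op 6 (dup): stack=[7,7] mem=[0,0,7,0]
After op 7 (RCL M2): stack=[7,7,7] mem=[0,0,7,0]
After op 8 (/): stack=[7,1] mem=[0,0,7,0]
After op 9 (STO M0): stack=[7] mem=[1,0,7,0]
After op 10 (push 10): stack=[7,10] mem=[1,0,7,0]
After op 11 (+): stack=[17] mem=[1,0,7,0]

Answer: 17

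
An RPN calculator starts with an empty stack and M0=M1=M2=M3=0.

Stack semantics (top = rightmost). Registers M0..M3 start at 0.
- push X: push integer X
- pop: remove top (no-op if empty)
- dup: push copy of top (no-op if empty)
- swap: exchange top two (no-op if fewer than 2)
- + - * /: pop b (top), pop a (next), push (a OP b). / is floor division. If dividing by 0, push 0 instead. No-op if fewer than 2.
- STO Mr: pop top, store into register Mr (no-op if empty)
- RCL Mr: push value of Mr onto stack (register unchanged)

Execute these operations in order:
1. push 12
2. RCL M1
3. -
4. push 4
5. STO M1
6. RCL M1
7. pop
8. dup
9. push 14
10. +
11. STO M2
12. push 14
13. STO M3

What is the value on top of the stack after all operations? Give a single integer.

Answer: 12

Derivation:
After op 1 (push 12): stack=[12] mem=[0,0,0,0]
After op 2 (RCL M1): stack=[12,0] mem=[0,0,0,0]
After op 3 (-): stack=[12] mem=[0,0,0,0]
After op 4 (push 4): stack=[12,4] mem=[0,0,0,0]
After op 5 (STO M1): stack=[12] mem=[0,4,0,0]
After op 6 (RCL M1): stack=[12,4] mem=[0,4,0,0]
After op 7 (pop): stack=[12] mem=[0,4,0,0]
After op 8 (dup): stack=[12,12] mem=[0,4,0,0]
After op 9 (push 14): stack=[12,12,14] mem=[0,4,0,0]
After op 10 (+): stack=[12,26] mem=[0,4,0,0]
After op 11 (STO M2): stack=[12] mem=[0,4,26,0]
After op 12 (push 14): stack=[12,14] mem=[0,4,26,0]
After op 13 (STO M3): stack=[12] mem=[0,4,26,14]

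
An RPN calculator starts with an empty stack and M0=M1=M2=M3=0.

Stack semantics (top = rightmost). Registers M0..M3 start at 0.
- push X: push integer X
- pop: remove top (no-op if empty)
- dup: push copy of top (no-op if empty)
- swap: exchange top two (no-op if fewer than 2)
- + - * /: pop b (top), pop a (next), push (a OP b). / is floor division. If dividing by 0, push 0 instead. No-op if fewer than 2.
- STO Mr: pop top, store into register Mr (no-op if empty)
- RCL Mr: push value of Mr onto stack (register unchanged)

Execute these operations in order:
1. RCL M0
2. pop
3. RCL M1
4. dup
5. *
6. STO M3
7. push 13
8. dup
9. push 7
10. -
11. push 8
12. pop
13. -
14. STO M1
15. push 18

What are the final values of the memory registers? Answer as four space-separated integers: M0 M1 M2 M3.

Answer: 0 7 0 0

Derivation:
After op 1 (RCL M0): stack=[0] mem=[0,0,0,0]
After op 2 (pop): stack=[empty] mem=[0,0,0,0]
After op 3 (RCL M1): stack=[0] mem=[0,0,0,0]
After op 4 (dup): stack=[0,0] mem=[0,0,0,0]
After op 5 (*): stack=[0] mem=[0,0,0,0]
After op 6 (STO M3): stack=[empty] mem=[0,0,0,0]
After op 7 (push 13): stack=[13] mem=[0,0,0,0]
After op 8 (dup): stack=[13,13] mem=[0,0,0,0]
After op 9 (push 7): stack=[13,13,7] mem=[0,0,0,0]
After op 10 (-): stack=[13,6] mem=[0,0,0,0]
After op 11 (push 8): stack=[13,6,8] mem=[0,0,0,0]
After op 12 (pop): stack=[13,6] mem=[0,0,0,0]
After op 13 (-): stack=[7] mem=[0,0,0,0]
After op 14 (STO M1): stack=[empty] mem=[0,7,0,0]
After op 15 (push 18): stack=[18] mem=[0,7,0,0]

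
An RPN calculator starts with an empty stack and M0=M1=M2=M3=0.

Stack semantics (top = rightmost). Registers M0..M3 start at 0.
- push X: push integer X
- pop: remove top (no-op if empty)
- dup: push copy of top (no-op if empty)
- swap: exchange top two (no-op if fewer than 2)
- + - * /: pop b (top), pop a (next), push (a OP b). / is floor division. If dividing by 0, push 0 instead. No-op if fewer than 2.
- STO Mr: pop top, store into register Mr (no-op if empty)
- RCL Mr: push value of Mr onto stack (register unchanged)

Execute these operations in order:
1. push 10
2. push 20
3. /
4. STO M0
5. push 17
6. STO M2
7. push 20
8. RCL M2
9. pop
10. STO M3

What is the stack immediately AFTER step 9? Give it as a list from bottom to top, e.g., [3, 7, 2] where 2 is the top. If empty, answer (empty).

After op 1 (push 10): stack=[10] mem=[0,0,0,0]
After op 2 (push 20): stack=[10,20] mem=[0,0,0,0]
After op 3 (/): stack=[0] mem=[0,0,0,0]
After op 4 (STO M0): stack=[empty] mem=[0,0,0,0]
After op 5 (push 17): stack=[17] mem=[0,0,0,0]
After op 6 (STO M2): stack=[empty] mem=[0,0,17,0]
After op 7 (push 20): stack=[20] mem=[0,0,17,0]
After op 8 (RCL M2): stack=[20,17] mem=[0,0,17,0]
After op 9 (pop): stack=[20] mem=[0,0,17,0]

[20]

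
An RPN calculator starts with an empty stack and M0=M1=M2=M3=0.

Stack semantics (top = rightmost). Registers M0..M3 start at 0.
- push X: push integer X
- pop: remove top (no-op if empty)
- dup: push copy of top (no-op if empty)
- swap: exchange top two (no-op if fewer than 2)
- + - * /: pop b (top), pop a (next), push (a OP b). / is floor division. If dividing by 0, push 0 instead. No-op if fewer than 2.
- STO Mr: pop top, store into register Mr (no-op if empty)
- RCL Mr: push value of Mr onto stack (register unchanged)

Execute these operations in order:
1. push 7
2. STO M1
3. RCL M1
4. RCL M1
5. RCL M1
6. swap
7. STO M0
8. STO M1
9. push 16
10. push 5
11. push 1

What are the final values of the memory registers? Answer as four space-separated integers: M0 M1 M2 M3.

Answer: 7 7 0 0

Derivation:
After op 1 (push 7): stack=[7] mem=[0,0,0,0]
After op 2 (STO M1): stack=[empty] mem=[0,7,0,0]
After op 3 (RCL M1): stack=[7] mem=[0,7,0,0]
After op 4 (RCL M1): stack=[7,7] mem=[0,7,0,0]
After op 5 (RCL M1): stack=[7,7,7] mem=[0,7,0,0]
After op 6 (swap): stack=[7,7,7] mem=[0,7,0,0]
After op 7 (STO M0): stack=[7,7] mem=[7,7,0,0]
After op 8 (STO M1): stack=[7] mem=[7,7,0,0]
After op 9 (push 16): stack=[7,16] mem=[7,7,0,0]
After op 10 (push 5): stack=[7,16,5] mem=[7,7,0,0]
After op 11 (push 1): stack=[7,16,5,1] mem=[7,7,0,0]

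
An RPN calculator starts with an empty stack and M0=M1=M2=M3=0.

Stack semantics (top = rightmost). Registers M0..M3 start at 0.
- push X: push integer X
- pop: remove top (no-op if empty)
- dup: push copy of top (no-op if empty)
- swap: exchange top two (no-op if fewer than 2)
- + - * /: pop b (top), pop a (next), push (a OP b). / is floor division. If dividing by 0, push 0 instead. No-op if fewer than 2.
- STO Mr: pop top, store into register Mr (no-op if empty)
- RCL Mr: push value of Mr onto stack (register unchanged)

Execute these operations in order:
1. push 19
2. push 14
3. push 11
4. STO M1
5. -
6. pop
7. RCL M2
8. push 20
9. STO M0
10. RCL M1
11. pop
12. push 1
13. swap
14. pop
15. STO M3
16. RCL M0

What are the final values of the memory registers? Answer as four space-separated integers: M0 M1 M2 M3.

Answer: 20 11 0 1

Derivation:
After op 1 (push 19): stack=[19] mem=[0,0,0,0]
After op 2 (push 14): stack=[19,14] mem=[0,0,0,0]
After op 3 (push 11): stack=[19,14,11] mem=[0,0,0,0]
After op 4 (STO M1): stack=[19,14] mem=[0,11,0,0]
After op 5 (-): stack=[5] mem=[0,11,0,0]
After op 6 (pop): stack=[empty] mem=[0,11,0,0]
After op 7 (RCL M2): stack=[0] mem=[0,11,0,0]
After op 8 (push 20): stack=[0,20] mem=[0,11,0,0]
After op 9 (STO M0): stack=[0] mem=[20,11,0,0]
After op 10 (RCL M1): stack=[0,11] mem=[20,11,0,0]
After op 11 (pop): stack=[0] mem=[20,11,0,0]
After op 12 (push 1): stack=[0,1] mem=[20,11,0,0]
After op 13 (swap): stack=[1,0] mem=[20,11,0,0]
After op 14 (pop): stack=[1] mem=[20,11,0,0]
After op 15 (STO M3): stack=[empty] mem=[20,11,0,1]
After op 16 (RCL M0): stack=[20] mem=[20,11,0,1]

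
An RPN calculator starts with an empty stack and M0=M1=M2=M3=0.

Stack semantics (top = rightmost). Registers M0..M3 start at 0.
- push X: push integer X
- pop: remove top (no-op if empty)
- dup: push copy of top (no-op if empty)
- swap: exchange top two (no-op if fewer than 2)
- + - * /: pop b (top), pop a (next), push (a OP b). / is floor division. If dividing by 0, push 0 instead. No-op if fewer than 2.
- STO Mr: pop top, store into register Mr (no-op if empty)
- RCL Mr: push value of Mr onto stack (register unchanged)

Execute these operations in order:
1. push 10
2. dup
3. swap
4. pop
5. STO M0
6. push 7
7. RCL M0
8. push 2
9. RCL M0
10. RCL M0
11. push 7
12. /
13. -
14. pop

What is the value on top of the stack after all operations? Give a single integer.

After op 1 (push 10): stack=[10] mem=[0,0,0,0]
After op 2 (dup): stack=[10,10] mem=[0,0,0,0]
After op 3 (swap): stack=[10,10] mem=[0,0,0,0]
After op 4 (pop): stack=[10] mem=[0,0,0,0]
After op 5 (STO M0): stack=[empty] mem=[10,0,0,0]
After op 6 (push 7): stack=[7] mem=[10,0,0,0]
After op 7 (RCL M0): stack=[7,10] mem=[10,0,0,0]
After op 8 (push 2): stack=[7,10,2] mem=[10,0,0,0]
After op 9 (RCL M0): stack=[7,10,2,10] mem=[10,0,0,0]
After op 10 (RCL M0): stack=[7,10,2,10,10] mem=[10,0,0,0]
After op 11 (push 7): stack=[7,10,2,10,10,7] mem=[10,0,0,0]
After op 12 (/): stack=[7,10,2,10,1] mem=[10,0,0,0]
After op 13 (-): stack=[7,10,2,9] mem=[10,0,0,0]
After op 14 (pop): stack=[7,10,2] mem=[10,0,0,0]

Answer: 2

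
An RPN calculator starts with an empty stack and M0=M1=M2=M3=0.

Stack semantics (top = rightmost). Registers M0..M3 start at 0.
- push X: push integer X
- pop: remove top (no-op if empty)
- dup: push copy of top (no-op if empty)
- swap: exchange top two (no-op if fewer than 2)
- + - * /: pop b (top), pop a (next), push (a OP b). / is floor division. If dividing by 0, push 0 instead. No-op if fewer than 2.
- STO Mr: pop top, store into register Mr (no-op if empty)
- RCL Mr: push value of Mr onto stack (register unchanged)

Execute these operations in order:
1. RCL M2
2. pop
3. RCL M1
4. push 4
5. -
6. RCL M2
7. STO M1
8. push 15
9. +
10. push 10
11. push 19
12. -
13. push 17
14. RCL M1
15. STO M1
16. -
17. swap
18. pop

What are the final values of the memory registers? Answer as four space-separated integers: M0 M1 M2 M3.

Answer: 0 0 0 0

Derivation:
After op 1 (RCL M2): stack=[0] mem=[0,0,0,0]
After op 2 (pop): stack=[empty] mem=[0,0,0,0]
After op 3 (RCL M1): stack=[0] mem=[0,0,0,0]
After op 4 (push 4): stack=[0,4] mem=[0,0,0,0]
After op 5 (-): stack=[-4] mem=[0,0,0,0]
After op 6 (RCL M2): stack=[-4,0] mem=[0,0,0,0]
After op 7 (STO M1): stack=[-4] mem=[0,0,0,0]
After op 8 (push 15): stack=[-4,15] mem=[0,0,0,0]
After op 9 (+): stack=[11] mem=[0,0,0,0]
After op 10 (push 10): stack=[11,10] mem=[0,0,0,0]
After op 11 (push 19): stack=[11,10,19] mem=[0,0,0,0]
After op 12 (-): stack=[11,-9] mem=[0,0,0,0]
After op 13 (push 17): stack=[11,-9,17] mem=[0,0,0,0]
After op 14 (RCL M1): stack=[11,-9,17,0] mem=[0,0,0,0]
After op 15 (STO M1): stack=[11,-9,17] mem=[0,0,0,0]
After op 16 (-): stack=[11,-26] mem=[0,0,0,0]
After op 17 (swap): stack=[-26,11] mem=[0,0,0,0]
After op 18 (pop): stack=[-26] mem=[0,0,0,0]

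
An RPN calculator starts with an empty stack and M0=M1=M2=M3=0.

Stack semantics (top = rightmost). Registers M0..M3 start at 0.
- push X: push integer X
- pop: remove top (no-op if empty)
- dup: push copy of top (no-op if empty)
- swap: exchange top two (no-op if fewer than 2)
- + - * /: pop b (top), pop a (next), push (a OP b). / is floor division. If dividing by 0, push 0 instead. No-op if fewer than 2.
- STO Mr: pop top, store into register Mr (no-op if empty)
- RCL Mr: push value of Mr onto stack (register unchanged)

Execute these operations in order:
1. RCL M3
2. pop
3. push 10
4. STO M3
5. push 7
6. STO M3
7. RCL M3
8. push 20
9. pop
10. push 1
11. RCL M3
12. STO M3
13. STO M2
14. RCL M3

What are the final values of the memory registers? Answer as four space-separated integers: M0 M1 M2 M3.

Answer: 0 0 1 7

Derivation:
After op 1 (RCL M3): stack=[0] mem=[0,0,0,0]
After op 2 (pop): stack=[empty] mem=[0,0,0,0]
After op 3 (push 10): stack=[10] mem=[0,0,0,0]
After op 4 (STO M3): stack=[empty] mem=[0,0,0,10]
After op 5 (push 7): stack=[7] mem=[0,0,0,10]
After op 6 (STO M3): stack=[empty] mem=[0,0,0,7]
After op 7 (RCL M3): stack=[7] mem=[0,0,0,7]
After op 8 (push 20): stack=[7,20] mem=[0,0,0,7]
After op 9 (pop): stack=[7] mem=[0,0,0,7]
After op 10 (push 1): stack=[7,1] mem=[0,0,0,7]
After op 11 (RCL M3): stack=[7,1,7] mem=[0,0,0,7]
After op 12 (STO M3): stack=[7,1] mem=[0,0,0,7]
After op 13 (STO M2): stack=[7] mem=[0,0,1,7]
After op 14 (RCL M3): stack=[7,7] mem=[0,0,1,7]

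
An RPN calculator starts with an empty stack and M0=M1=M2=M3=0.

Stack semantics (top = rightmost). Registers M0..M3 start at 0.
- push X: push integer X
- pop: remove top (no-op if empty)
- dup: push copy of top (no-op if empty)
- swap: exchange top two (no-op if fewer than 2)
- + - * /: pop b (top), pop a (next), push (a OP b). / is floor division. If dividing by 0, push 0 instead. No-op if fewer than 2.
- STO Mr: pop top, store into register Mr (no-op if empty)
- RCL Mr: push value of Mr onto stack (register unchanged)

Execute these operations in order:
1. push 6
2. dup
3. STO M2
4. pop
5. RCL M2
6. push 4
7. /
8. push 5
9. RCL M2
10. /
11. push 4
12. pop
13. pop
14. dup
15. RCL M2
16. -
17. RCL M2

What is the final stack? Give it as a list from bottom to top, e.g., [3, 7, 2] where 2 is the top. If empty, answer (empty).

Answer: [1, -5, 6]

Derivation:
After op 1 (push 6): stack=[6] mem=[0,0,0,0]
After op 2 (dup): stack=[6,6] mem=[0,0,0,0]
After op 3 (STO M2): stack=[6] mem=[0,0,6,0]
After op 4 (pop): stack=[empty] mem=[0,0,6,0]
After op 5 (RCL M2): stack=[6] mem=[0,0,6,0]
After op 6 (push 4): stack=[6,4] mem=[0,0,6,0]
After op 7 (/): stack=[1] mem=[0,0,6,0]
After op 8 (push 5): stack=[1,5] mem=[0,0,6,0]
After op 9 (RCL M2): stack=[1,5,6] mem=[0,0,6,0]
After op 10 (/): stack=[1,0] mem=[0,0,6,0]
After op 11 (push 4): stack=[1,0,4] mem=[0,0,6,0]
After op 12 (pop): stack=[1,0] mem=[0,0,6,0]
After op 13 (pop): stack=[1] mem=[0,0,6,0]
After op 14 (dup): stack=[1,1] mem=[0,0,6,0]
After op 15 (RCL M2): stack=[1,1,6] mem=[0,0,6,0]
After op 16 (-): stack=[1,-5] mem=[0,0,6,0]
After op 17 (RCL M2): stack=[1,-5,6] mem=[0,0,6,0]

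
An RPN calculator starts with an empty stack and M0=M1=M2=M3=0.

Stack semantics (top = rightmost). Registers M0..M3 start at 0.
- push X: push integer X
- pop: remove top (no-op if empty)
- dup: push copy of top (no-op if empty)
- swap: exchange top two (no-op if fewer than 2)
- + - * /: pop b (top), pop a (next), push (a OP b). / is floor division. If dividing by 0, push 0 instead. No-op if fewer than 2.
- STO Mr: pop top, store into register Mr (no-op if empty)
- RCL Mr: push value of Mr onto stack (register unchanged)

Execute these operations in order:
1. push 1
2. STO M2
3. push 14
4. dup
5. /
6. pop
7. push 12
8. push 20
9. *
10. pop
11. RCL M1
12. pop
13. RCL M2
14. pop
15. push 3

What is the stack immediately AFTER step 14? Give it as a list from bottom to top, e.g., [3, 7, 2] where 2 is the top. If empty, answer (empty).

After op 1 (push 1): stack=[1] mem=[0,0,0,0]
After op 2 (STO M2): stack=[empty] mem=[0,0,1,0]
After op 3 (push 14): stack=[14] mem=[0,0,1,0]
After op 4 (dup): stack=[14,14] mem=[0,0,1,0]
After op 5 (/): stack=[1] mem=[0,0,1,0]
After op 6 (pop): stack=[empty] mem=[0,0,1,0]
After op 7 (push 12): stack=[12] mem=[0,0,1,0]
After op 8 (push 20): stack=[12,20] mem=[0,0,1,0]
After op 9 (*): stack=[240] mem=[0,0,1,0]
After op 10 (pop): stack=[empty] mem=[0,0,1,0]
After op 11 (RCL M1): stack=[0] mem=[0,0,1,0]
After op 12 (pop): stack=[empty] mem=[0,0,1,0]
After op 13 (RCL M2): stack=[1] mem=[0,0,1,0]
After op 14 (pop): stack=[empty] mem=[0,0,1,0]

(empty)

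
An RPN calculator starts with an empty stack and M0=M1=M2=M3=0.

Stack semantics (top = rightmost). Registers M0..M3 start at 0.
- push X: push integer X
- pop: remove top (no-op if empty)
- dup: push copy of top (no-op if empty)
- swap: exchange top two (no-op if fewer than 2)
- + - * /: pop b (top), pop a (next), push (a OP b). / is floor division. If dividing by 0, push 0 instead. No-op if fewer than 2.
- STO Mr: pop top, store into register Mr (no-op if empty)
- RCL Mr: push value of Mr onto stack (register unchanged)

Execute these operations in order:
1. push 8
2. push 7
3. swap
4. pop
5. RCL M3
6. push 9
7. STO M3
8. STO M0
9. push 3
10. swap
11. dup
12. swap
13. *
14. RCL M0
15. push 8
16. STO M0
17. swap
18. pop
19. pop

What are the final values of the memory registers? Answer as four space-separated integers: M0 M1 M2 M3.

After op 1 (push 8): stack=[8] mem=[0,0,0,0]
After op 2 (push 7): stack=[8,7] mem=[0,0,0,0]
After op 3 (swap): stack=[7,8] mem=[0,0,0,0]
After op 4 (pop): stack=[7] mem=[0,0,0,0]
After op 5 (RCL M3): stack=[7,0] mem=[0,0,0,0]
After op 6 (push 9): stack=[7,0,9] mem=[0,0,0,0]
After op 7 (STO M3): stack=[7,0] mem=[0,0,0,9]
After op 8 (STO M0): stack=[7] mem=[0,0,0,9]
After op 9 (push 3): stack=[7,3] mem=[0,0,0,9]
After op 10 (swap): stack=[3,7] mem=[0,0,0,9]
After op 11 (dup): stack=[3,7,7] mem=[0,0,0,9]
After op 12 (swap): stack=[3,7,7] mem=[0,0,0,9]
After op 13 (*): stack=[3,49] mem=[0,0,0,9]
After op 14 (RCL M0): stack=[3,49,0] mem=[0,0,0,9]
After op 15 (push 8): stack=[3,49,0,8] mem=[0,0,0,9]
After op 16 (STO M0): stack=[3,49,0] mem=[8,0,0,9]
After op 17 (swap): stack=[3,0,49] mem=[8,0,0,9]
After op 18 (pop): stack=[3,0] mem=[8,0,0,9]
After op 19 (pop): stack=[3] mem=[8,0,0,9]

Answer: 8 0 0 9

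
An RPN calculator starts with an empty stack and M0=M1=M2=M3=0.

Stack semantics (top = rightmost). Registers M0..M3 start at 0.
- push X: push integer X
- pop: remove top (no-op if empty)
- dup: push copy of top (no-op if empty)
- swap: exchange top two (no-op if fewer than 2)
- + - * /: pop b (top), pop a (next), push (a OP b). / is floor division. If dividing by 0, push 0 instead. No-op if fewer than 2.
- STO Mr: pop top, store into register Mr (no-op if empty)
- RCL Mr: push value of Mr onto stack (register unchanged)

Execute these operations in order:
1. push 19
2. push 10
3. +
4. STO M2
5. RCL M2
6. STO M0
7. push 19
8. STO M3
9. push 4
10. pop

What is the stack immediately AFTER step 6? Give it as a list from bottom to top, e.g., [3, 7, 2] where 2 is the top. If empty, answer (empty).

After op 1 (push 19): stack=[19] mem=[0,0,0,0]
After op 2 (push 10): stack=[19,10] mem=[0,0,0,0]
After op 3 (+): stack=[29] mem=[0,0,0,0]
After op 4 (STO M2): stack=[empty] mem=[0,0,29,0]
After op 5 (RCL M2): stack=[29] mem=[0,0,29,0]
After op 6 (STO M0): stack=[empty] mem=[29,0,29,0]

(empty)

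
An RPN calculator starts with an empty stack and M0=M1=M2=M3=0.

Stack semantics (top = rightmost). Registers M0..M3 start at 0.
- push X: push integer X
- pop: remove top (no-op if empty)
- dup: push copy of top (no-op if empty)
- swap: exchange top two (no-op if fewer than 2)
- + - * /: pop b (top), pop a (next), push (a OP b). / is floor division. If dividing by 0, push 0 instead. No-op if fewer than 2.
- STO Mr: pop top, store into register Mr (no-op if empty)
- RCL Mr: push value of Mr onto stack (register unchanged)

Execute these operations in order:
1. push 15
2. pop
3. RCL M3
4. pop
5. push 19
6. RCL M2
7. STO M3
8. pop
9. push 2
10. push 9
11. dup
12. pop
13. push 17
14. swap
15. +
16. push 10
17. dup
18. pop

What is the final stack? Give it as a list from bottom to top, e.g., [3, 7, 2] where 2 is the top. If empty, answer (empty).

Answer: [2, 26, 10]

Derivation:
After op 1 (push 15): stack=[15] mem=[0,0,0,0]
After op 2 (pop): stack=[empty] mem=[0,0,0,0]
After op 3 (RCL M3): stack=[0] mem=[0,0,0,0]
After op 4 (pop): stack=[empty] mem=[0,0,0,0]
After op 5 (push 19): stack=[19] mem=[0,0,0,0]
After op 6 (RCL M2): stack=[19,0] mem=[0,0,0,0]
After op 7 (STO M3): stack=[19] mem=[0,0,0,0]
After op 8 (pop): stack=[empty] mem=[0,0,0,0]
After op 9 (push 2): stack=[2] mem=[0,0,0,0]
After op 10 (push 9): stack=[2,9] mem=[0,0,0,0]
After op 11 (dup): stack=[2,9,9] mem=[0,0,0,0]
After op 12 (pop): stack=[2,9] mem=[0,0,0,0]
After op 13 (push 17): stack=[2,9,17] mem=[0,0,0,0]
After op 14 (swap): stack=[2,17,9] mem=[0,0,0,0]
After op 15 (+): stack=[2,26] mem=[0,0,0,0]
After op 16 (push 10): stack=[2,26,10] mem=[0,0,0,0]
After op 17 (dup): stack=[2,26,10,10] mem=[0,0,0,0]
After op 18 (pop): stack=[2,26,10] mem=[0,0,0,0]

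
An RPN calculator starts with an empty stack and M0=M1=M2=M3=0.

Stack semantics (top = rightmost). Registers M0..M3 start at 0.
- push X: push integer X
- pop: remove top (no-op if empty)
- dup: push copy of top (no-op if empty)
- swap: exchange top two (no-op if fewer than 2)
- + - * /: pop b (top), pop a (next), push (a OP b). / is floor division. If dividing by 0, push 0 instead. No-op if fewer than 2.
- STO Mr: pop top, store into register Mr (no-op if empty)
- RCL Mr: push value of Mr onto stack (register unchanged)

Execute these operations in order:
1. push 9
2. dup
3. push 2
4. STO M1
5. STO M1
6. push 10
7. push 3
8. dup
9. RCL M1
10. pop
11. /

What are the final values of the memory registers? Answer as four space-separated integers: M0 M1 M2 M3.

After op 1 (push 9): stack=[9] mem=[0,0,0,0]
After op 2 (dup): stack=[9,9] mem=[0,0,0,0]
After op 3 (push 2): stack=[9,9,2] mem=[0,0,0,0]
After op 4 (STO M1): stack=[9,9] mem=[0,2,0,0]
After op 5 (STO M1): stack=[9] mem=[0,9,0,0]
After op 6 (push 10): stack=[9,10] mem=[0,9,0,0]
After op 7 (push 3): stack=[9,10,3] mem=[0,9,0,0]
After op 8 (dup): stack=[9,10,3,3] mem=[0,9,0,0]
After op 9 (RCL M1): stack=[9,10,3,3,9] mem=[0,9,0,0]
After op 10 (pop): stack=[9,10,3,3] mem=[0,9,0,0]
After op 11 (/): stack=[9,10,1] mem=[0,9,0,0]

Answer: 0 9 0 0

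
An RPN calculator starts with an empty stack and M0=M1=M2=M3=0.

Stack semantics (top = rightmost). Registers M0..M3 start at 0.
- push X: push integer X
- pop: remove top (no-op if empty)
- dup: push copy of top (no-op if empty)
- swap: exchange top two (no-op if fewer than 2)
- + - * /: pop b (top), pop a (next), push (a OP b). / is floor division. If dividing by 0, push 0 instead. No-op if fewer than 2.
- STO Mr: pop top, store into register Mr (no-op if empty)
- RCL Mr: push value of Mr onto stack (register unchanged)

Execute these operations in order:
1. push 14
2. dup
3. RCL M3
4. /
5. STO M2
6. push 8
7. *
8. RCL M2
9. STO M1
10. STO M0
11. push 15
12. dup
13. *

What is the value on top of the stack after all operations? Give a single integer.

After op 1 (push 14): stack=[14] mem=[0,0,0,0]
After op 2 (dup): stack=[14,14] mem=[0,0,0,0]
After op 3 (RCL M3): stack=[14,14,0] mem=[0,0,0,0]
After op 4 (/): stack=[14,0] mem=[0,0,0,0]
After op 5 (STO M2): stack=[14] mem=[0,0,0,0]
After op 6 (push 8): stack=[14,8] mem=[0,0,0,0]
After op 7 (*): stack=[112] mem=[0,0,0,0]
After op 8 (RCL M2): stack=[112,0] mem=[0,0,0,0]
After op 9 (STO M1): stack=[112] mem=[0,0,0,0]
After op 10 (STO M0): stack=[empty] mem=[112,0,0,0]
After op 11 (push 15): stack=[15] mem=[112,0,0,0]
After op 12 (dup): stack=[15,15] mem=[112,0,0,0]
After op 13 (*): stack=[225] mem=[112,0,0,0]

Answer: 225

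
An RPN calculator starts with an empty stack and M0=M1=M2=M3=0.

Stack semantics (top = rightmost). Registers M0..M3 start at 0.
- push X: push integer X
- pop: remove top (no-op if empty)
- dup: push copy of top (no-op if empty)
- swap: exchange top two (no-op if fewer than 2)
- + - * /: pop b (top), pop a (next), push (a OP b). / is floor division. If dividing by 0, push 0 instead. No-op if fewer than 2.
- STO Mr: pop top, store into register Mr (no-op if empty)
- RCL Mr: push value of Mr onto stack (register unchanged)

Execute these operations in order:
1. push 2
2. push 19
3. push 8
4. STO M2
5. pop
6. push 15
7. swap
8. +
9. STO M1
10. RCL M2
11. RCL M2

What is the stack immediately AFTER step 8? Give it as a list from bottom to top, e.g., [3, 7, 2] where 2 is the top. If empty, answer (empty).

After op 1 (push 2): stack=[2] mem=[0,0,0,0]
After op 2 (push 19): stack=[2,19] mem=[0,0,0,0]
After op 3 (push 8): stack=[2,19,8] mem=[0,0,0,0]
After op 4 (STO M2): stack=[2,19] mem=[0,0,8,0]
After op 5 (pop): stack=[2] mem=[0,0,8,0]
After op 6 (push 15): stack=[2,15] mem=[0,0,8,0]
After op 7 (swap): stack=[15,2] mem=[0,0,8,0]
After op 8 (+): stack=[17] mem=[0,0,8,0]

[17]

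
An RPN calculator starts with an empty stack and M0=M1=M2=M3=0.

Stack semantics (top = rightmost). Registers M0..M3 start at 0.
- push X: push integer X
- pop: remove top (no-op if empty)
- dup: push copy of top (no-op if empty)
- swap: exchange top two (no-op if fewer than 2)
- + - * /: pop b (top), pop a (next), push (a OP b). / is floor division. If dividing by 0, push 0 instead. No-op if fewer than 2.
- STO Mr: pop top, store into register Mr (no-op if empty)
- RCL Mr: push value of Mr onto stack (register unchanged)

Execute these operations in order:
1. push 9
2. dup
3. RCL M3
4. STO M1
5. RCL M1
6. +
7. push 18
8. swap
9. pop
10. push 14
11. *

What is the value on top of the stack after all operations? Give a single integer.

Answer: 252

Derivation:
After op 1 (push 9): stack=[9] mem=[0,0,0,0]
After op 2 (dup): stack=[9,9] mem=[0,0,0,0]
After op 3 (RCL M3): stack=[9,9,0] mem=[0,0,0,0]
After op 4 (STO M1): stack=[9,9] mem=[0,0,0,0]
After op 5 (RCL M1): stack=[9,9,0] mem=[0,0,0,0]
After op 6 (+): stack=[9,9] mem=[0,0,0,0]
After op 7 (push 18): stack=[9,9,18] mem=[0,0,0,0]
After op 8 (swap): stack=[9,18,9] mem=[0,0,0,0]
After op 9 (pop): stack=[9,18] mem=[0,0,0,0]
After op 10 (push 14): stack=[9,18,14] mem=[0,0,0,0]
After op 11 (*): stack=[9,252] mem=[0,0,0,0]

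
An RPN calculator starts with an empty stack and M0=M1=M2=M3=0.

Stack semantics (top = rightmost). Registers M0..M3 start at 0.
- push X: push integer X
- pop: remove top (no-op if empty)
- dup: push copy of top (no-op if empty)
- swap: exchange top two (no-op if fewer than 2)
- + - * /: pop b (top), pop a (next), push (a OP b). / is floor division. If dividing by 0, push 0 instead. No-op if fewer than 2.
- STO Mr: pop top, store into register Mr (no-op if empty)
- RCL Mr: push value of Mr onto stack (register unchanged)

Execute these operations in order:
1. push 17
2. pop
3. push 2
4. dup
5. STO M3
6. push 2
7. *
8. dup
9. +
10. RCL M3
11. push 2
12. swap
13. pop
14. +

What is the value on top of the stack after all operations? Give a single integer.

After op 1 (push 17): stack=[17] mem=[0,0,0,0]
After op 2 (pop): stack=[empty] mem=[0,0,0,0]
After op 3 (push 2): stack=[2] mem=[0,0,0,0]
After op 4 (dup): stack=[2,2] mem=[0,0,0,0]
After op 5 (STO M3): stack=[2] mem=[0,0,0,2]
After op 6 (push 2): stack=[2,2] mem=[0,0,0,2]
After op 7 (*): stack=[4] mem=[0,0,0,2]
After op 8 (dup): stack=[4,4] mem=[0,0,0,2]
After op 9 (+): stack=[8] mem=[0,0,0,2]
After op 10 (RCL M3): stack=[8,2] mem=[0,0,0,2]
After op 11 (push 2): stack=[8,2,2] mem=[0,0,0,2]
After op 12 (swap): stack=[8,2,2] mem=[0,0,0,2]
After op 13 (pop): stack=[8,2] mem=[0,0,0,2]
After op 14 (+): stack=[10] mem=[0,0,0,2]

Answer: 10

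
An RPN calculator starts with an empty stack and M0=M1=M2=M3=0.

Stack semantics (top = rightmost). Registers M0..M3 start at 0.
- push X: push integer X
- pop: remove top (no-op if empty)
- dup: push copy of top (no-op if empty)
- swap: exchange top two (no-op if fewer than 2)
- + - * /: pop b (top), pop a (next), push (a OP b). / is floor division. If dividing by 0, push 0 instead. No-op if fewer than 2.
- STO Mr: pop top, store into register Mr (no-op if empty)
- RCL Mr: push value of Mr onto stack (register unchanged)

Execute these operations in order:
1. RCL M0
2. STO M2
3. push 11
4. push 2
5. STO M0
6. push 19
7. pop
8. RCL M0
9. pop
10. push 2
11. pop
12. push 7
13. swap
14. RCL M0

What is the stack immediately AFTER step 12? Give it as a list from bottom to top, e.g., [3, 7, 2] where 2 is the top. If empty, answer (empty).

After op 1 (RCL M0): stack=[0] mem=[0,0,0,0]
After op 2 (STO M2): stack=[empty] mem=[0,0,0,0]
After op 3 (push 11): stack=[11] mem=[0,0,0,0]
After op 4 (push 2): stack=[11,2] mem=[0,0,0,0]
After op 5 (STO M0): stack=[11] mem=[2,0,0,0]
After op 6 (push 19): stack=[11,19] mem=[2,0,0,0]
After op 7 (pop): stack=[11] mem=[2,0,0,0]
After op 8 (RCL M0): stack=[11,2] mem=[2,0,0,0]
After op 9 (pop): stack=[11] mem=[2,0,0,0]
After op 10 (push 2): stack=[11,2] mem=[2,0,0,0]
After op 11 (pop): stack=[11] mem=[2,0,0,0]
After op 12 (push 7): stack=[11,7] mem=[2,0,0,0]

[11, 7]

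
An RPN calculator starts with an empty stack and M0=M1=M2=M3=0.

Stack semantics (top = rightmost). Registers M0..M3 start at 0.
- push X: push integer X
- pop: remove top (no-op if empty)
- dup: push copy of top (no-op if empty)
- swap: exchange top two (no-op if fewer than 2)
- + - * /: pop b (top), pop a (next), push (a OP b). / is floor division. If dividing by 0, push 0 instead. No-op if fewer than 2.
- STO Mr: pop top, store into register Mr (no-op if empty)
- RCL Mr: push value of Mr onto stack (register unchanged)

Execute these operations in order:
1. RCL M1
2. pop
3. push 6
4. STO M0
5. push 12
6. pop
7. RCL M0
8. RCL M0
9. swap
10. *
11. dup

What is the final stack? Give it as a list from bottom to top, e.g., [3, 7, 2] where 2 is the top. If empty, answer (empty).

After op 1 (RCL M1): stack=[0] mem=[0,0,0,0]
After op 2 (pop): stack=[empty] mem=[0,0,0,0]
After op 3 (push 6): stack=[6] mem=[0,0,0,0]
After op 4 (STO M0): stack=[empty] mem=[6,0,0,0]
After op 5 (push 12): stack=[12] mem=[6,0,0,0]
After op 6 (pop): stack=[empty] mem=[6,0,0,0]
After op 7 (RCL M0): stack=[6] mem=[6,0,0,0]
After op 8 (RCL M0): stack=[6,6] mem=[6,0,0,0]
After op 9 (swap): stack=[6,6] mem=[6,0,0,0]
After op 10 (*): stack=[36] mem=[6,0,0,0]
After op 11 (dup): stack=[36,36] mem=[6,0,0,0]

Answer: [36, 36]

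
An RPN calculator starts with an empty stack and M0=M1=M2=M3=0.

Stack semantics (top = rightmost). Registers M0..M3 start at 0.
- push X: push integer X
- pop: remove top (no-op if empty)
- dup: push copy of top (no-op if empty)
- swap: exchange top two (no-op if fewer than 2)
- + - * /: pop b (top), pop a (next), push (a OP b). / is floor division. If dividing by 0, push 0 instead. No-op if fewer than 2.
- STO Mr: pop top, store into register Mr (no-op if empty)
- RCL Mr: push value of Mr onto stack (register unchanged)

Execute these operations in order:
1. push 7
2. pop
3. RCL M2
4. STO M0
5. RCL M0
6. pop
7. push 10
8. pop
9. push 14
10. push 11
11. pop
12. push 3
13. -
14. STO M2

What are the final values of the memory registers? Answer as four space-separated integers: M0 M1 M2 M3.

Answer: 0 0 11 0

Derivation:
After op 1 (push 7): stack=[7] mem=[0,0,0,0]
After op 2 (pop): stack=[empty] mem=[0,0,0,0]
After op 3 (RCL M2): stack=[0] mem=[0,0,0,0]
After op 4 (STO M0): stack=[empty] mem=[0,0,0,0]
After op 5 (RCL M0): stack=[0] mem=[0,0,0,0]
After op 6 (pop): stack=[empty] mem=[0,0,0,0]
After op 7 (push 10): stack=[10] mem=[0,0,0,0]
After op 8 (pop): stack=[empty] mem=[0,0,0,0]
After op 9 (push 14): stack=[14] mem=[0,0,0,0]
After op 10 (push 11): stack=[14,11] mem=[0,0,0,0]
After op 11 (pop): stack=[14] mem=[0,0,0,0]
After op 12 (push 3): stack=[14,3] mem=[0,0,0,0]
After op 13 (-): stack=[11] mem=[0,0,0,0]
After op 14 (STO M2): stack=[empty] mem=[0,0,11,0]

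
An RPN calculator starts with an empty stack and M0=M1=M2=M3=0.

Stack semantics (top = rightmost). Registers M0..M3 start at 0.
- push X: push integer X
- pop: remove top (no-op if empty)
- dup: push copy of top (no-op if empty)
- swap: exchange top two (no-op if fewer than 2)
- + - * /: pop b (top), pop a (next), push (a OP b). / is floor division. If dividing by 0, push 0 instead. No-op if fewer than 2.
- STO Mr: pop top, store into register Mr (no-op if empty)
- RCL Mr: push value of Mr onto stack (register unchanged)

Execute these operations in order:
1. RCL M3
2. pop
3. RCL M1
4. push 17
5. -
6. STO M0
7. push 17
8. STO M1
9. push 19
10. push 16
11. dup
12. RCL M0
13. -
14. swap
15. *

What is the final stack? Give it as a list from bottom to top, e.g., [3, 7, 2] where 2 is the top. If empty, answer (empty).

Answer: [19, 528]

Derivation:
After op 1 (RCL M3): stack=[0] mem=[0,0,0,0]
After op 2 (pop): stack=[empty] mem=[0,0,0,0]
After op 3 (RCL M1): stack=[0] mem=[0,0,0,0]
After op 4 (push 17): stack=[0,17] mem=[0,0,0,0]
After op 5 (-): stack=[-17] mem=[0,0,0,0]
After op 6 (STO M0): stack=[empty] mem=[-17,0,0,0]
After op 7 (push 17): stack=[17] mem=[-17,0,0,0]
After op 8 (STO M1): stack=[empty] mem=[-17,17,0,0]
After op 9 (push 19): stack=[19] mem=[-17,17,0,0]
After op 10 (push 16): stack=[19,16] mem=[-17,17,0,0]
After op 11 (dup): stack=[19,16,16] mem=[-17,17,0,0]
After op 12 (RCL M0): stack=[19,16,16,-17] mem=[-17,17,0,0]
After op 13 (-): stack=[19,16,33] mem=[-17,17,0,0]
After op 14 (swap): stack=[19,33,16] mem=[-17,17,0,0]
After op 15 (*): stack=[19,528] mem=[-17,17,0,0]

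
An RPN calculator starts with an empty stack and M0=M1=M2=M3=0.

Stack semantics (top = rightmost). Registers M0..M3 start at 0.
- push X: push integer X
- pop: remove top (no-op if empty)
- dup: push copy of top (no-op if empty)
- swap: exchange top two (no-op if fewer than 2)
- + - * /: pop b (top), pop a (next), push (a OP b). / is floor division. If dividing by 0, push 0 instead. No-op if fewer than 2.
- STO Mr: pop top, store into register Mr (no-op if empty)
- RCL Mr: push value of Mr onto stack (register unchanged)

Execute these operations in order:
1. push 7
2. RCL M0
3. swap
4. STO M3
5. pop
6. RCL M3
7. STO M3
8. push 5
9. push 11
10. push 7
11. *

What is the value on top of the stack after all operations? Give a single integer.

After op 1 (push 7): stack=[7] mem=[0,0,0,0]
After op 2 (RCL M0): stack=[7,0] mem=[0,0,0,0]
After op 3 (swap): stack=[0,7] mem=[0,0,0,0]
After op 4 (STO M3): stack=[0] mem=[0,0,0,7]
After op 5 (pop): stack=[empty] mem=[0,0,0,7]
After op 6 (RCL M3): stack=[7] mem=[0,0,0,7]
After op 7 (STO M3): stack=[empty] mem=[0,0,0,7]
After op 8 (push 5): stack=[5] mem=[0,0,0,7]
After op 9 (push 11): stack=[5,11] mem=[0,0,0,7]
After op 10 (push 7): stack=[5,11,7] mem=[0,0,0,7]
After op 11 (*): stack=[5,77] mem=[0,0,0,7]

Answer: 77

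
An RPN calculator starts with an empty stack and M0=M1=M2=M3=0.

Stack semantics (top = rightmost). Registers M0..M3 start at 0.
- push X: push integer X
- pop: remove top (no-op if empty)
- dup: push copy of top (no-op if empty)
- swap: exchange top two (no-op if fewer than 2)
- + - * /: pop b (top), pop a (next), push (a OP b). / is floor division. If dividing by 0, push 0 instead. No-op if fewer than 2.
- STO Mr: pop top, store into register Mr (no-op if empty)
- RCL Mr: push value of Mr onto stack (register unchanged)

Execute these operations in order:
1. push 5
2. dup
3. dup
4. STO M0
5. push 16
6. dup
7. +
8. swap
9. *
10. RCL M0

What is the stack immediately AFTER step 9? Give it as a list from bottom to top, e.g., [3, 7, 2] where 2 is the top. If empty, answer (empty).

After op 1 (push 5): stack=[5] mem=[0,0,0,0]
After op 2 (dup): stack=[5,5] mem=[0,0,0,0]
After op 3 (dup): stack=[5,5,5] mem=[0,0,0,0]
After op 4 (STO M0): stack=[5,5] mem=[5,0,0,0]
After op 5 (push 16): stack=[5,5,16] mem=[5,0,0,0]
After op 6 (dup): stack=[5,5,16,16] mem=[5,0,0,0]
After op 7 (+): stack=[5,5,32] mem=[5,0,0,0]
After op 8 (swap): stack=[5,32,5] mem=[5,0,0,0]
After op 9 (*): stack=[5,160] mem=[5,0,0,0]

[5, 160]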